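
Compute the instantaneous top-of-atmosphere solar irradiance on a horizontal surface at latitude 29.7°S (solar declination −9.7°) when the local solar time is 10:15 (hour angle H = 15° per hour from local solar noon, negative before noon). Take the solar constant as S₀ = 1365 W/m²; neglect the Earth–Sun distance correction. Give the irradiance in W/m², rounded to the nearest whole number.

1162 W/m²

Hour angle H = 15° × (10.25 − 12) = -26.25°.
cos θ_z = sin(-29.7°) sin(-9.7°) + cos(-29.7°) cos(-9.7°) cos(-26.25°) = 0.0835 + 0.7679 = 0.8514.
Top-of-atmosphere irradiance = S₀ cos θ_z = 1365 × 0.8514 = 1162.16 W/m².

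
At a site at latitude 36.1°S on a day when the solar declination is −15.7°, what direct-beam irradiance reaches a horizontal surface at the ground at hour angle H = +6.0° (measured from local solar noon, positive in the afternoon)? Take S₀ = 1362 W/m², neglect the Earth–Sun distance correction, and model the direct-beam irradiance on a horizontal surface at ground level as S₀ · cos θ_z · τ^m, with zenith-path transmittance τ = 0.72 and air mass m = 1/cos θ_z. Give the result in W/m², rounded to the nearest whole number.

894 W/m²

With φ = -36.1°, δ = -15.7°, H = 6.00°: sin φ sin δ = 0.1594, cos φ cos δ cos H = 0.7736, so cos θ_z = 0.9330.
Air mass m = 1/cos θ_z = 1/0.9330 = 1.072; τ^m = 0.72^1.072 = 0.7032.
Surface direct beam = 1362 × 0.9330 × 0.7032 = 893.59 W/m².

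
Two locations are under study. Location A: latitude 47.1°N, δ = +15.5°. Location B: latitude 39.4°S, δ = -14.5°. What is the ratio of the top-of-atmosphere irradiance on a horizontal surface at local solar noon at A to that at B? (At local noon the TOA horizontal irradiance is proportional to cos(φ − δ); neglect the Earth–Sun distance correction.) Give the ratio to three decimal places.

0.939

A: cos θ_z = cos(47.1° − (15.5°)) = 0.8517.
B: cos θ_z = cos(-39.4° − (-14.5°)) = 0.9070.
Ratio A/B = 0.8517 / 0.9070 = 0.9390.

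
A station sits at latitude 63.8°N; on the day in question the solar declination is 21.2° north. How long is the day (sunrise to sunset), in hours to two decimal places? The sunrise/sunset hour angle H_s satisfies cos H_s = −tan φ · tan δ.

cos H_s = −tan(63.8°) · tan(21.2°) = -0.7883, so H_s = arccos(-0.7883) = 142.03°.
Day length = 2 H_s / 15° h⁻¹ = 284.06° / 15 = 18.937 h.

18.94 hours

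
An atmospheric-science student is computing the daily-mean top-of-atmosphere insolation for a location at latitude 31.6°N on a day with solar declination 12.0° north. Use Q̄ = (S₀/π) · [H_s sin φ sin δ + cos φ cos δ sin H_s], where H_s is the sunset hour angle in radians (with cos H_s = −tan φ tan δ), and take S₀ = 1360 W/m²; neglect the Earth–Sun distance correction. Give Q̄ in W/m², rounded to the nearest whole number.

cos H_s = −tan(31.6°) · tan(12.0°) = -0.1308, so H_s = arccos(-0.1308) = 97.52°. In radians, H_s = 1.7020.
H_s sin φ sin δ = 1.7020 × 0.5240 × 0.2079 = 0.1854.
cos φ cos δ sin H_s = 0.8517 × 0.9781 × 0.9914 = 0.8259.
Q̄ = (1360/π) × (0.1854 + 0.8259) = 432.90 × 1.0113 = 437.79 W/m².

438 W/m²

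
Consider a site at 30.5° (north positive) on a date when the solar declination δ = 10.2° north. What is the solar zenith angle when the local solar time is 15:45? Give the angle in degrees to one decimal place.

55.9°

Hour angle H = 15° × (15.75 − 12) = 56.25°.
cos θ_z = sin φ sin δ + cos φ cos δ cos H = (0.5075)(0.1771) + (0.8616)(0.9842)(0.5556) = 0.5610.
θ_z = arccos(0.5610) = 55.88°.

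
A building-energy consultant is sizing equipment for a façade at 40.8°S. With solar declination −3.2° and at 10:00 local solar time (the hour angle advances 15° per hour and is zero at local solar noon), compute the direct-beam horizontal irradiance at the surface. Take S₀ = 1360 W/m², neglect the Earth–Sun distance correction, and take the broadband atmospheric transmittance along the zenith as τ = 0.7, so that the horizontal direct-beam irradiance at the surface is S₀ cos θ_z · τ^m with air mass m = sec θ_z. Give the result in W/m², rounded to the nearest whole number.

Hour angle H = 15° × (10 − 12) = -30.00°.
cos θ_z = sin(-40.8°) sin(-3.2°) + cos(-40.8°) cos(-3.2°) cos(-30.00°) = 0.0365 + 0.6546 = 0.6911.
Air mass m = 1/cos θ_z = 1/0.6911 = 1.447; τ^m = 0.7^1.447 = 0.5968.
Surface direct beam = 1360 × 0.6911 × 0.5968 = 560.93 W/m².

561 W/m²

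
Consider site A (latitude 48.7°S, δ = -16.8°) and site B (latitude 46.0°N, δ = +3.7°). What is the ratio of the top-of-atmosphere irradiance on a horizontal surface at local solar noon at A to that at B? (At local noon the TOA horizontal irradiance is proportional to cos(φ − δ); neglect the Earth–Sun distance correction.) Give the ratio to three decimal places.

1.148

A: cos θ_z = cos(-48.7° − (-16.8°)) = 0.8490.
B: cos θ_z = cos(46.0° − (3.7°)) = 0.7396.
Ratio A/B = 0.8490 / 0.7396 = 1.1479.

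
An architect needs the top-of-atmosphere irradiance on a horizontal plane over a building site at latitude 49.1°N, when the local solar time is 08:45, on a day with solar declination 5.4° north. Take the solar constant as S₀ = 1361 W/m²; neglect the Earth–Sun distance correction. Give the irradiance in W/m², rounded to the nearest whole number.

Hour angle H = 15° × (8.75 − 12) = -48.75°.
cos θ_z = sin φ sin δ + cos φ cos δ cos H = (0.7559)(0.0941) + (0.6547)(0.9956)(0.6593) = 0.5009.
Top-of-atmosphere irradiance = S₀ cos θ_z = 1361 × 0.5009 = 681.72 W/m².

682 W/m²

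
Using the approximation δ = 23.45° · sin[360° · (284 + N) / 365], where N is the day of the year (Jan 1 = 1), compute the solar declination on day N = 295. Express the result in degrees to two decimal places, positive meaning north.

360 × (284 + 295) / 365 = 571.068°; sin(571.068°) = -0.5161.
δ = 23.45 × -0.5161 = -12.103° ≈ -12.10°.

-12.10°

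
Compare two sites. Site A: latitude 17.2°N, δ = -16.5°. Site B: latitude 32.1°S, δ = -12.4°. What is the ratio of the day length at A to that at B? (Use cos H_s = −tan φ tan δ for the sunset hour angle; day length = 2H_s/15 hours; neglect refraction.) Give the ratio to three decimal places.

A: H_s = arccos(−tan 17.2° · tan -16.5°) = 84.74°, so 2H_s/15 = 11.2987 h.
B: H_s = arccos(−tan -32.1° · tan -12.4°) = 97.93°, so 2H_s/15 = 13.0573 h.
Ratio A/B = 11.2987 / 13.0573 = 0.8653.

0.865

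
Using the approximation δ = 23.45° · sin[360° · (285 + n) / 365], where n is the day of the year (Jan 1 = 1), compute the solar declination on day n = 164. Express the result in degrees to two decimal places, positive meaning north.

+23.27°

360 × (285 + 164) / 365 = 442.849°; sin(442.849°) = 0.9922.
δ = 23.45 × 0.9922 = 23.267° ≈ +23.27°.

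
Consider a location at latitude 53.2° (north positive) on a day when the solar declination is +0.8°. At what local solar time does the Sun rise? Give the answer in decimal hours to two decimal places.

cos H_s = −tan(53.2°) · tan(0.8°) = -0.0187, so H_s = arccos(-0.0187) = 91.07°.
Sunrise is at 12 − H_s/15 = 12 − 6.071 = 5.929 h local solar time.

5.93 h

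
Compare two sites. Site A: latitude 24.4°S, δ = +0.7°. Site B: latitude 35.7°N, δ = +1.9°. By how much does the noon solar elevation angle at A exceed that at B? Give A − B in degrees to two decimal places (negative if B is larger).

A: 90° − |-24.4 − (0.7)| = 64.90°.
B: 90° − |35.7 − (1.9)| = 56.20°.
A − B = 64.90 − 56.20 = 8.70°.

+8.70°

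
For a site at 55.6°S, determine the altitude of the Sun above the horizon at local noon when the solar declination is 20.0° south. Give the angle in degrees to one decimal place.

54.4°

At local solar noon the hour angle is zero, so the elevation is 90° − |φ − δ| = 90° − |-55.6° − (-20.0°)| = 90° − 35.6° = 54.4°.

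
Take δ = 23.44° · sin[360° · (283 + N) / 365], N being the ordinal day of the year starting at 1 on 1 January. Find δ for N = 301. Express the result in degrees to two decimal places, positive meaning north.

360 × (283 + 301) / 365 = 576.000°; sin(576.000°) = -0.5878.
δ = 23.44 × -0.5878 = -13.778° ≈ -13.78°.

-13.78°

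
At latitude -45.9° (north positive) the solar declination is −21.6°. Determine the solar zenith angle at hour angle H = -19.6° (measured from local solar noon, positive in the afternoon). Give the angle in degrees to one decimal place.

29.1°

With φ = -45.9°, δ = -21.6°, H = -19.60°: sin φ sin δ = 0.2644, cos φ cos δ cos H = 0.6096, so cos θ_z = 0.8740.
θ_z = arccos(0.8740) = 29.07°.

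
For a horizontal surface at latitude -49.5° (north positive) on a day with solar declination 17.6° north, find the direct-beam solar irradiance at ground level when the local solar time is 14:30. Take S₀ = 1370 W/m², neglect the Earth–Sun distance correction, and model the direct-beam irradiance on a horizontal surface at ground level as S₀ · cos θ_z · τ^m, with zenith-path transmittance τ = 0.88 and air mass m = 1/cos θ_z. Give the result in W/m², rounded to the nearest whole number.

Hour angle H = 15° × (14.5 − 12) = 37.50°.
cos θ_z = sin(-49.5°) sin(17.6°) + cos(-49.5°) cos(17.6°) cos(37.50°) = -0.2299 + 0.4911 = 0.2612.
Air mass m = 1/cos θ_z = 1/0.2612 = 3.828; τ^m = 0.88^3.828 = 0.6130.
Surface direct beam = 1370 × 0.2612 × 0.6130 = 219.36 W/m².

219 W/m²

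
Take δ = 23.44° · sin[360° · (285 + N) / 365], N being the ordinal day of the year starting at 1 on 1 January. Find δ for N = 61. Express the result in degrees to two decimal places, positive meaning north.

-7.53°

360 × (285 + 61) / 365 = 341.260°; sin(341.260°) = -0.3213.
δ = 23.44 × -0.3213 = -7.531° ≈ -7.53°.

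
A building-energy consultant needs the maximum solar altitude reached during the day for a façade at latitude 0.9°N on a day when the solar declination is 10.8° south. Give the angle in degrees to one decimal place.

At local solar noon the hour angle is zero, so the elevation is 90° − |φ − δ| = 90° − |0.9° − (-10.8°)| = 90° − 11.7° = 78.3°.

78.3°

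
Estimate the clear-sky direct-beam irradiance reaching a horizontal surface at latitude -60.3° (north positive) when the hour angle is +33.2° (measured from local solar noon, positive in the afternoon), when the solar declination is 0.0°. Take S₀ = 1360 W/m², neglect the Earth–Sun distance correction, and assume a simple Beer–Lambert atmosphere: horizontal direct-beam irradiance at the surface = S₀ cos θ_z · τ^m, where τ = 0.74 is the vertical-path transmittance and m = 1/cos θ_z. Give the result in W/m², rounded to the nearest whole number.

cos θ_z = sin φ sin δ + cos φ cos δ cos H = (-0.8686)(0.0000) + (0.4955)(1.0000)(0.8368) = 0.4146.
Air mass m = 1/cos θ_z = 1/0.4146 = 2.412; τ^m = 0.74^2.412 = 0.4837.
Surface direct beam = 1360 × 0.4146 × 0.4837 = 272.74 W/m².

273 W/m²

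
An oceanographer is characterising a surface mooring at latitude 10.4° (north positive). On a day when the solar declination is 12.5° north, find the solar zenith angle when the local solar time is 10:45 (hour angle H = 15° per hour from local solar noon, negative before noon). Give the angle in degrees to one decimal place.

Hour angle H = 15° × (10.75 − 12) = -18.75°.
cos θ_z = sin φ sin δ + cos φ cos δ cos H = (0.1805)(0.2164) + (0.9836)(0.9763)(0.9469) = 0.9484.
θ_z = arccos(0.9484) = 18.49°.

18.5°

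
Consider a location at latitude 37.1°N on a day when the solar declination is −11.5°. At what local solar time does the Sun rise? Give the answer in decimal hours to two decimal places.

6.59 h

The sunset hour angle satisfies cos H_s = −tan φ tan δ = 0.1539, giving H_s = 81.15°.
Sunrise is at 12 − H_s/15 = 12 − 5.410 = 6.590 h local solar time.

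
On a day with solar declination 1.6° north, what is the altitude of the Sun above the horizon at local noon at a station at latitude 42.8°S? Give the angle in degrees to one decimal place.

At local solar noon the hour angle is zero, so the elevation is 90° − |φ − δ| = 90° − |-42.8° − (1.6°)| = 90° − 44.4° = 45.6°.

45.6°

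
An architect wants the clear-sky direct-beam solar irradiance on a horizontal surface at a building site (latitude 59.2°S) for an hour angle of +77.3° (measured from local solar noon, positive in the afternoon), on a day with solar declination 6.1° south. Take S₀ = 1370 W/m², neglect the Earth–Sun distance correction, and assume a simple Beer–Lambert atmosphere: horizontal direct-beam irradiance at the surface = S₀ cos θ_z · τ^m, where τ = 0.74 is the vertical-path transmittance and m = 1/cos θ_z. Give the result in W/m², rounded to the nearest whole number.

63 W/m²

cos θ_z = sin(-59.2°) sin(-6.1°) + cos(-59.2°) cos(-6.1°) cos(77.30°) = 0.0913 + 0.1119 = 0.2032.
Air mass m = 1/cos θ_z = 1/0.2032 = 4.921; τ^m = 0.74^4.921 = 0.2272.
Surface direct beam = 1370 × 0.2032 × 0.2272 = 63.25 W/m².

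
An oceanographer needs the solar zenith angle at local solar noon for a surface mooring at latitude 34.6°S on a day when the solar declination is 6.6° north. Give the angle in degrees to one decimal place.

41.2°

At local solar noon the hour angle is zero, so the zenith angle is |φ − δ| = |-34.6° − (6.6°)| = 41.2°.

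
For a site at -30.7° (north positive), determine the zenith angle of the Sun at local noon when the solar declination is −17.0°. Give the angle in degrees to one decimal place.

13.7°

At local solar noon the hour angle is zero, so the zenith angle is |φ − δ| = |-30.7° − (-17.0°)| = 13.7°.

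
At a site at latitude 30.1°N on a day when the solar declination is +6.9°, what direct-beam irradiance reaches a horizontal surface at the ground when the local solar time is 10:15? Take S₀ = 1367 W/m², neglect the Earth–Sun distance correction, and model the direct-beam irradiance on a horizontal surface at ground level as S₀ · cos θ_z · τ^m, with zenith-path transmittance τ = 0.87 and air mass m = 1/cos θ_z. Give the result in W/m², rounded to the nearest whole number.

960 W/m²

Hour angle H = 15° × (10.25 − 12) = -26.25°.
cos θ_z = sin φ sin δ + cos φ cos δ cos H = (0.5015)(0.1201) + (0.8652)(0.9928)(0.8969) = 0.8306.
Air mass m = 1/cos θ_z = 1/0.8306 = 1.204; τ^m = 0.87^1.204 = 0.8456.
Surface direct beam = 1367 × 0.8306 × 0.8456 = 960.12 W/m².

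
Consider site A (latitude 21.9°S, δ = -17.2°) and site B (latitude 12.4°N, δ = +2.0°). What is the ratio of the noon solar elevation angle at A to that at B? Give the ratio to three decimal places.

A: 90° − |-21.9 − (-17.2)| = 85.30°.
B: 90° − |12.4 − (2.0)| = 79.60°.
Ratio A/B = 85.3000 / 79.6000 = 1.0716.

1.072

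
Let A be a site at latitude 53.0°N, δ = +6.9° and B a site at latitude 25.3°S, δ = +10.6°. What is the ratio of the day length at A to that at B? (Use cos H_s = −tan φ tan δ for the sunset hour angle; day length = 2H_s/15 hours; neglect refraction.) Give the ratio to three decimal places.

A: H_s = arccos(−tan 53.0° · tan 6.9°) = 99.24°, so 2H_s/15 = 13.2320 h.
B: H_s = arccos(−tan -25.3° · tan 10.6°) = 84.92°, so 2H_s/15 = 11.3227 h.
Ratio A/B = 13.2320 / 11.3227 = 1.1686.

1.169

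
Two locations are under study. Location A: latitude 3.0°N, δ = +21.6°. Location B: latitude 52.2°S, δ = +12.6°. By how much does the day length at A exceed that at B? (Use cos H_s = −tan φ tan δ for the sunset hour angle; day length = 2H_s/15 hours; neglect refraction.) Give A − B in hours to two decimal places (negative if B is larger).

A: H_s = arccos(−tan 3.0° · tan 21.6°) = 91.19°, so 2H_s/15 = 12.1587 h.
B: H_s = arccos(−tan -52.2° · tan 12.6°) = 73.25°, so 2H_s/15 = 9.7667 h.
A − B = 12.1587 − 9.7667 = 2.3920 h.

+2.39 h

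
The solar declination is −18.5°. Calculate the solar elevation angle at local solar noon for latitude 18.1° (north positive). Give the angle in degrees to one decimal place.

At local solar noon the hour angle is zero, so the elevation is 90° − |φ − δ| = 90° − |18.1° − (-18.5°)| = 90° − 36.6° = 53.4°.

53.4°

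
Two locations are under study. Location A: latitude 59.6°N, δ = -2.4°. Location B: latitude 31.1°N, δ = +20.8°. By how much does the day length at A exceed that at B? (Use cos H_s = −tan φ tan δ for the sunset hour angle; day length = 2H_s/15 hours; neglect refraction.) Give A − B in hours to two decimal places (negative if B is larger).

A: H_s = arccos(−tan 59.6° · tan -2.4°) = 85.90°, so 2H_s/15 = 11.4533 h.
B: H_s = arccos(−tan 31.1° · tan 20.8°) = 103.25°, so 2H_s/15 = 13.7667 h.
A − B = 11.4533 − 13.7667 = -2.3134 h.

-2.31 h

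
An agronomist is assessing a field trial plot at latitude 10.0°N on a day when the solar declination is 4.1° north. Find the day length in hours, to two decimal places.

−tan φ tan δ = −(0.1763)(0.0717) = -0.0126; H_s = arccos(-0.0126) = 90.72°.
Day length = 2 H_s / 15° h⁻¹ = 181.44° / 15 = 12.096 h.

12.10 hours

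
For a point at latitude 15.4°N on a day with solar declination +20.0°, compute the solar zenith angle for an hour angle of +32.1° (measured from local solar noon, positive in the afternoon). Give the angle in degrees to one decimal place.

cos θ_z = sin φ sin δ + cos φ cos δ cos H = (0.2656)(0.3420) + (0.9641)(0.9397)(0.8471) = 0.8583.
θ_z = arccos(0.8583) = 30.87°.

30.9°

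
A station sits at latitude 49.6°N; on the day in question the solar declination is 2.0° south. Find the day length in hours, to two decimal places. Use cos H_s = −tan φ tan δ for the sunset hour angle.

11.69 hours

−tan φ tan δ = −(1.1750)(-0.0349) = 0.0410; H_s = arccos(0.0410) = 87.65°.
Day length = 2 H_s / 15° h⁻¹ = 175.30° / 15 = 11.687 h.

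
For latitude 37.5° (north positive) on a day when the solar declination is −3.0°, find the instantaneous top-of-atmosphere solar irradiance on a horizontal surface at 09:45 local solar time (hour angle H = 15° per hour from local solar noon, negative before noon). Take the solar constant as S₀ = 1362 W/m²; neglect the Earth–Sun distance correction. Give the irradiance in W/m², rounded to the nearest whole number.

Hour angle H = 15° × (9.75 − 12) = -33.75°.
cos θ_z = sin(37.5°) sin(-3.0°) + cos(37.5°) cos(-3.0°) cos(-33.75°) = -0.0319 + 0.6587 = 0.6268.
Top-of-atmosphere irradiance = S₀ cos θ_z = 1362 × 0.6268 = 853.70 W/m².

854 W/m²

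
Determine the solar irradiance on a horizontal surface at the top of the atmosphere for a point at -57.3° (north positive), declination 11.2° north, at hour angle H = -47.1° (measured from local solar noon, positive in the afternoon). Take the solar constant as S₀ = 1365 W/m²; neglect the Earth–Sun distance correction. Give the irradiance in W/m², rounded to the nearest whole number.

269 W/m²

cos θ_z = sin(-57.3°) sin(11.2°) + cos(-57.3°) cos(11.2°) cos(-47.10°) = -0.1635 + 0.3607 = 0.1972.
Top-of-atmosphere irradiance = S₀ cos θ_z = 1365 × 0.1972 = 269.18 W/m².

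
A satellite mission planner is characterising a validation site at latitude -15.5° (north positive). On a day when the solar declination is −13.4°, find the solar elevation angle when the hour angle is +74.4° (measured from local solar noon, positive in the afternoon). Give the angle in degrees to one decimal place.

cos θ_z = sin φ sin δ + cos φ cos δ cos H = (-0.2672)(-0.2317) + (0.9636)(0.9728)(0.2689) = 0.3140.
θ_z = arccos(0.3140) = 71.70°, so the elevation is 90° − 71.70° = 18.30°.

18.3°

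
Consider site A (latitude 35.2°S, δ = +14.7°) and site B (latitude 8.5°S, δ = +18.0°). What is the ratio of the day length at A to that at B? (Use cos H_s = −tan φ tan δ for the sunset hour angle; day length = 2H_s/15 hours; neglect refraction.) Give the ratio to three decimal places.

0.910

A: H_s = arccos(−tan -35.2° · tan 14.7°) = 79.34°, so 2H_s/15 = 10.5787 h.
B: H_s = arccos(−tan -8.5° · tan 18.0°) = 87.22°, so 2H_s/15 = 11.6293 h.
Ratio A/B = 10.5787 / 11.6293 = 0.9097.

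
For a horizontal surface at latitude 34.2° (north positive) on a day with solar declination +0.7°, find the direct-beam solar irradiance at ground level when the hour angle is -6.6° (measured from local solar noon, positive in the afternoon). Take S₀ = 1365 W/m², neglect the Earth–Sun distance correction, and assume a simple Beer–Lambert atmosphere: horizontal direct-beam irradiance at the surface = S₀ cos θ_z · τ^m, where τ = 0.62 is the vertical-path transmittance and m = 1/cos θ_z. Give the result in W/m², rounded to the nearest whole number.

635 W/m²

With φ = 34.2°, δ = 0.7°, H = -6.60°: sin φ sin δ = 0.0069, cos φ cos δ cos H = 0.8215, so cos θ_z = 0.8284.
Air mass m = 1/cos θ_z = 1/0.8284 = 1.207; τ^m = 0.62^1.207 = 0.5616.
Surface direct beam = 1365 × 0.8284 × 0.5616 = 635.04 W/m².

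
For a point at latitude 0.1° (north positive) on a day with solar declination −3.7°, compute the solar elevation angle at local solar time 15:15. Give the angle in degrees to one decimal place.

Hour angle H = 15° × (15.25 − 12) = 48.75°.
With φ = 0.1°, δ = -3.7°, H = 48.75°: sin φ sin δ = -0.0001, cos φ cos δ cos H = 0.6580, so cos θ_z = 0.6579.
θ_z = arccos(0.6579) = 48.86°, so the elevation is 90° − 48.86° = 41.14°.

41.1°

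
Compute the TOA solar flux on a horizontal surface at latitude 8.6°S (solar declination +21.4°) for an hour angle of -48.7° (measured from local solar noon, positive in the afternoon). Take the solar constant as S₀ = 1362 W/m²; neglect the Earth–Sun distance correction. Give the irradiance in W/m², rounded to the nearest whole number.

With φ = -8.6°, δ = 21.4°, H = -48.70°: sin φ sin δ = -0.0546, cos φ cos δ cos H = 0.6076, so cos θ_z = 0.5530.
Top-of-atmosphere irradiance = S₀ cos θ_z = 1362 × 0.5530 = 753.19 W/m².

753 W/m²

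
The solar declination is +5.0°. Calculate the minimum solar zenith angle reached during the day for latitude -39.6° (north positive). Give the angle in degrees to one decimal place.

44.6°

At local solar noon the hour angle is zero, so the zenith angle is |φ − δ| = |-39.6° − (5.0°)| = 44.6°.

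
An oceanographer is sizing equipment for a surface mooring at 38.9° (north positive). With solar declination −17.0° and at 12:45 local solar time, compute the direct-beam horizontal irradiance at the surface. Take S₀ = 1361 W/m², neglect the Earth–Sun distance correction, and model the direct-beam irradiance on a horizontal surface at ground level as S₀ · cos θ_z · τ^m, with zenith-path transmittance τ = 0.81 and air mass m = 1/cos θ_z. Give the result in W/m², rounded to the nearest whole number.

Hour angle H = 15° × (12.75 − 12) = 11.25°.
cos θ_z = sin(38.9°) sin(-17.0°) + cos(38.9°) cos(-17.0°) cos(11.25°) = -0.1836 + 0.7299 = 0.5463.
Air mass m = 1/cos θ_z = 1/0.5463 = 1.830; τ^m = 0.81^1.830 = 0.6800.
Surface direct beam = 1361 × 0.5463 × 0.6800 = 505.59 W/m².

506 W/m²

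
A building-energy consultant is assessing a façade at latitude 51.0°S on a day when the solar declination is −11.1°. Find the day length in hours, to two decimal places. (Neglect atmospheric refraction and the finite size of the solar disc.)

−tan φ tan δ = −(-1.2349)(-0.1962) = -0.2423; H_s = arccos(-0.2423) = 104.02°.
Day length = 2 H_s / 15° h⁻¹ = 208.04° / 15 = 13.869 h.

13.87 hours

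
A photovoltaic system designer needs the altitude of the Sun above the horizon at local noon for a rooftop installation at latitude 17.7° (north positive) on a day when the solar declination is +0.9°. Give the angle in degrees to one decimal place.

73.2°

At local solar noon the hour angle is zero, so the elevation is 90° − |φ − δ| = 90° − |17.7° − (0.9°)| = 90° − 16.8° = 73.2°.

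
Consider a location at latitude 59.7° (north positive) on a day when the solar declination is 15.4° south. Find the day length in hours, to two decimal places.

8.25 hours

cos H_s = −tan(59.7°) · tan(-15.4°) = 0.4714, so H_s = arccos(0.4714) = 61.87°.
Day length = 2 H_s / 15° h⁻¹ = 123.74° / 15 = 8.249 h.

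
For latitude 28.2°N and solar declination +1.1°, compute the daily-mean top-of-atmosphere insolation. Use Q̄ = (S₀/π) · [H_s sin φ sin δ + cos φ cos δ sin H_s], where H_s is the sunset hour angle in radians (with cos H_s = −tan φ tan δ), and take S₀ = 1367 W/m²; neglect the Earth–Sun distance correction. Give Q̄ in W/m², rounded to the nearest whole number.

390 W/m²

−tan φ tan δ = −(0.5362)(0.0192) = -0.0103; H_s = arccos(-0.0103) = 90.59°. In radians, H_s = 1.5811.
H_s sin φ sin δ = 1.5811 × 0.4726 × 0.0192 = 0.0143.
cos φ cos δ sin H_s = 0.8813 × 0.9998 × 0.9999 = 0.8810.
Q̄ = (1367/π) × (0.0143 + 0.8810) = 435.13 × 0.8953 = 389.57 W/m².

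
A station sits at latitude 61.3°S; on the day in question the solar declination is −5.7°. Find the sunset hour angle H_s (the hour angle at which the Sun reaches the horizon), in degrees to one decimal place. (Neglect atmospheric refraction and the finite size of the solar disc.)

100.5°

The sunset hour angle satisfies cos H_s = −tan φ tan δ = -0.1823, giving H_s = 100.50°.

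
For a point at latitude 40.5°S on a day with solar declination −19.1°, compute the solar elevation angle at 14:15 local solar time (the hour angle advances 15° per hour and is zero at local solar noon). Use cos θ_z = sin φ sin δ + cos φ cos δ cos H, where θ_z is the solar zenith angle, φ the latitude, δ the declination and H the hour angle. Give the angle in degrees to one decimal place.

Hour angle H = 15° × (14.25 − 12) = 33.75°.
With φ = -40.5°, δ = -19.1°, H = 33.75°: sin φ sin δ = 0.2125, cos φ cos δ cos H = 0.5974, so cos θ_z = 0.8099.
θ_z = arccos(0.8099) = 35.91°, so the elevation is 90° − 35.91° = 54.09°.

54.1°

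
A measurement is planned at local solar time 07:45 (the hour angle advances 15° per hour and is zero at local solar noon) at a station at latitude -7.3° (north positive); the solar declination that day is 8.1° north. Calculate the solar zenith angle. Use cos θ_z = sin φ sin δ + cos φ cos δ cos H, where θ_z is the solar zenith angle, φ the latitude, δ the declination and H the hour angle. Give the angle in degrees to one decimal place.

Hour angle H = 15° × (7.75 − 12) = -63.75°.
With φ = -7.3°, δ = 8.1°, H = -63.75°: sin φ sin δ = -0.0179, cos φ cos δ cos H = 0.4343, so cos θ_z = 0.4164.
θ_z = arccos(0.4164) = 65.39°.

65.4°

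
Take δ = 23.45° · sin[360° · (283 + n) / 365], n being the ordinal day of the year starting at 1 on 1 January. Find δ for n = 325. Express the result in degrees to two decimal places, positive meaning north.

-20.24°

360 × (283 + 325) / 365 = 599.671°; sin(599.671°) = -0.8631.
δ = 23.45 × -0.8631 = -20.240° ≈ -20.24°.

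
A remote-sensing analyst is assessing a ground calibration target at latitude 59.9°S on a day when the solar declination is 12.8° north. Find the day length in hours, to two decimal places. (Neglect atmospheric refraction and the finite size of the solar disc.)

8.92 hours

−tan φ tan δ = −(-1.7251)(0.2272) = 0.3919; H_s = arccos(0.3919) = 66.93°.
Day length = 2 H_s / 15° h⁻¹ = 133.86° / 15 = 8.924 h.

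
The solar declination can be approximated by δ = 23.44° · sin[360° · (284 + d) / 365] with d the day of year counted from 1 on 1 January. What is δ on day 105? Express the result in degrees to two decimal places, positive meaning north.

360 × (284 + 105) / 365 = 383.671°; sin(383.671°) = 0.4015.
δ = 23.44 × 0.4015 = 9.411° ≈ +9.41°.

+9.41°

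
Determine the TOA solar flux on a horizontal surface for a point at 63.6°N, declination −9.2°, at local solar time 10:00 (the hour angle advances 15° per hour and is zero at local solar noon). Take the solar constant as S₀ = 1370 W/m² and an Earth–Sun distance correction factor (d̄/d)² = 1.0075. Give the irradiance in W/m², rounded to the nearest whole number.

Hour angle H = 15° × (10 − 12) = -30.00°.
cos θ_z = sin φ sin δ + cos φ cos δ cos H = (0.8957)(-0.1599) + (0.4446)(0.9871)(0.8660) = 0.2368.
Top-of-atmosphere irradiance = S₀ (d̄/d)² cos θ_z = 1370 × 1.0075 × 0.2368 = 326.85 W/m².

327 W/m²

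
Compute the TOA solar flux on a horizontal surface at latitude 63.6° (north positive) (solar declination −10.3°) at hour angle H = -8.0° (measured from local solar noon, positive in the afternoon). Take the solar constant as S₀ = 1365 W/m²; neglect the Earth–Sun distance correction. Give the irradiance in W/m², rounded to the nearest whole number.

373 W/m²

cos θ_z = sin(63.6°) sin(-10.3°) + cos(63.6°) cos(-10.3°) cos(-8.00°) = -0.1602 + 0.4332 = 0.2730.
Top-of-atmosphere irradiance = S₀ cos θ_z = 1365 × 0.2730 = 372.65 W/m².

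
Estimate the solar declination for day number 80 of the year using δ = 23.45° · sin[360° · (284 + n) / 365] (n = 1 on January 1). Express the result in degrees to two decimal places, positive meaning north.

360 × (284 + 80) / 365 = 359.014°; sin(359.014°) = -0.0172.
δ = 23.45 × -0.0172 = -0.403° ≈ -0.40°.

-0.40°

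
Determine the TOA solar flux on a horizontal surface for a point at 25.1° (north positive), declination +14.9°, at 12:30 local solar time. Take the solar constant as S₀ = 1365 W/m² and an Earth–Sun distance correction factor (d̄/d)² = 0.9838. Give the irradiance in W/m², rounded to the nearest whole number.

Hour angle H = 15° × (12.5 − 12) = 7.50°.
With φ = 25.1°, δ = 14.9°, H = 7.50°: sin φ sin δ = 0.1091, cos φ cos δ cos H = 0.8676, so cos θ_z = 0.9767.
Top-of-atmosphere irradiance = S₀ (d̄/d)² cos θ_z = 1365 × 0.9838 × 0.9767 = 1311.60 W/m².

1312 W/m²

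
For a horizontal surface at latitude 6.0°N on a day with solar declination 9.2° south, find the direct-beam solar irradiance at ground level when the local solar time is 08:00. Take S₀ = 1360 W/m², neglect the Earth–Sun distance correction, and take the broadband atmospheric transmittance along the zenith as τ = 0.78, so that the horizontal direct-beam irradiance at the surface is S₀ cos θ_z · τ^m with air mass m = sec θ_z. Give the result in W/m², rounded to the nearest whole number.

Hour angle H = 15° × (8 − 12) = -60.00°.
cos θ_z = sin φ sin δ + cos φ cos δ cos H = (0.1045)(-0.1599) + (0.9945)(0.9871)(0.5000) = 0.4741.
Air mass m = 1/cos θ_z = 1/0.4741 = 2.109; τ^m = 0.78^2.109 = 0.5921.
Surface direct beam = 1360 × 0.4741 × 0.5921 = 381.77 W/m².

382 W/m²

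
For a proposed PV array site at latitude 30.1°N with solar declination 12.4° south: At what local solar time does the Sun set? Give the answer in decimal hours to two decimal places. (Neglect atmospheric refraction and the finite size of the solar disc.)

cos H_s = −tan(30.1°) · tan(-12.4°) = 0.1275, so H_s = arccos(0.1275) = 82.67°.
Sunset is at 12 + H_s/15 = 12 + 5.511 = 17.511 h local solar time.

17.51 h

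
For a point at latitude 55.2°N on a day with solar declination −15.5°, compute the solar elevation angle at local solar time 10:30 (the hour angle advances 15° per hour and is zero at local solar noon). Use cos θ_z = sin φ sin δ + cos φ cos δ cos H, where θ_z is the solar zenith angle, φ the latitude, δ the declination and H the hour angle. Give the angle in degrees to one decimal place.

16.8°

Hour angle H = 15° × (10.5 − 12) = -22.50°.
cos θ_z = sin(55.2°) sin(-15.5°) + cos(55.2°) cos(-15.5°) cos(-22.50°) = -0.2194 + 0.5081 = 0.2887.
θ_z = arccos(0.2887) = 73.22°, so the elevation is 90° − 73.22° = 16.78°.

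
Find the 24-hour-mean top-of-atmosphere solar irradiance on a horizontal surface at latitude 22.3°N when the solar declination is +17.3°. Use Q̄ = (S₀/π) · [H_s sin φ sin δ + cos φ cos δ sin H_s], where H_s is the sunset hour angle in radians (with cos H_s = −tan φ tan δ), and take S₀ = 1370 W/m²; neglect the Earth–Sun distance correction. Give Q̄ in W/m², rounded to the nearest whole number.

−tan φ tan δ = −(0.4101)(0.3115) = -0.1277; H_s = arccos(-0.1277) = 97.34°. In radians, H_s = 1.6989.
H_s sin φ sin δ = 1.6989 × 0.3795 × 0.2974 = 0.1917.
cos φ cos δ sin H_s = 0.9252 × 0.9548 × 0.9918 = 0.8761.
Q̄ = (1370/π) × (0.1917 + 0.8761) = 436.08 × 1.0678 = 465.65 W/m².

466 W/m²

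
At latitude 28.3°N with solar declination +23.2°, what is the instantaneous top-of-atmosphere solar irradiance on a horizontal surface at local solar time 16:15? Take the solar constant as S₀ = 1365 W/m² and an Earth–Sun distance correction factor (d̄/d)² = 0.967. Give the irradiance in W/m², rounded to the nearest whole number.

Hour angle H = 15° × (16.25 − 12) = 63.75°.
With φ = 28.3°, δ = 23.2°, H = 63.75°: sin φ sin δ = 0.1868, cos φ cos δ cos H = 0.3579, so cos θ_z = 0.5447.
Top-of-atmosphere irradiance = S₀ (d̄/d)² cos θ_z = 1365 × 0.967 × 0.5447 = 718.98 W/m².

719 W/m²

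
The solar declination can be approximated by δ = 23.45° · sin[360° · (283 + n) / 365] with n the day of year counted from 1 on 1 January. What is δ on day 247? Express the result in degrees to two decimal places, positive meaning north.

360 × (283 + 247) / 365 = 522.740°; sin(522.740°) = 0.2967.
δ = 23.45 × 0.2967 = 6.958° ≈ +6.96°.

+6.96°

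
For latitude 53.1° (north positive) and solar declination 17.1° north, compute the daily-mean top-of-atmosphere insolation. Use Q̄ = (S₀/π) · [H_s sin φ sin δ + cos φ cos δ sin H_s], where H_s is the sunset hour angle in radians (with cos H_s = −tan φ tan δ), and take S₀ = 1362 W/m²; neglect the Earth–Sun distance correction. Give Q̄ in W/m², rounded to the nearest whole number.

−tan φ tan δ = −(1.3319)(0.3076) = -0.4097; H_s = arccos(-0.4097) = 114.19°. In radians, H_s = 1.9930.
H_s sin φ sin δ = 1.9930 × 0.7997 × 0.2940 = 0.4686.
cos φ cos δ sin H_s = 0.6004 × 0.9558 × 0.9122 = 0.5235.
Q̄ = (1362/π) × (0.4686 + 0.5235) = 433.54 × 0.9921 = 430.12 W/m².

430 W/m²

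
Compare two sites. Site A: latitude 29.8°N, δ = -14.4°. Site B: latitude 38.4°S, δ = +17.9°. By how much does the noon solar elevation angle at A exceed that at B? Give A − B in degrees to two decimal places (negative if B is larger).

A: 90° − |29.8 − (-14.4)| = 45.80°.
B: 90° − |-38.4 − (17.9)| = 33.70°.
A − B = 45.80 − 33.70 = 12.10°.

+12.10°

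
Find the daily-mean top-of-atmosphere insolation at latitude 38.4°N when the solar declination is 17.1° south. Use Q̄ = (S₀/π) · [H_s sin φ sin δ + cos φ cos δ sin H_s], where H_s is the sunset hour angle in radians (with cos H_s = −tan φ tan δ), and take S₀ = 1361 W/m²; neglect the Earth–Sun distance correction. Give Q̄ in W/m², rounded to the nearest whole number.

The sunset hour angle satisfies cos H_s = −tan φ tan δ = 0.2438, giving H_s = 75.89°. In radians, H_s = 1.3245.
H_s sin φ sin δ = 1.3245 × 0.6211 × -0.2940 = -0.2419.
cos φ cos δ sin H_s = 0.7837 × 0.9558 × 0.9698 = 0.7264.
Q̄ = (1361/π) × (-0.2419 + 0.7264) = 433.22 × 0.4845 = 209.90 W/m².

210 W/m²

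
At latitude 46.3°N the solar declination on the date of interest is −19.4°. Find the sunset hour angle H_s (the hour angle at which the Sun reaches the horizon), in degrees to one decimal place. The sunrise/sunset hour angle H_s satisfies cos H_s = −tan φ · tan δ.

cos H_s = −tan(46.3°) · tan(-19.4°) = 0.3685, so H_s = arccos(0.3685) = 68.38°.

68.4°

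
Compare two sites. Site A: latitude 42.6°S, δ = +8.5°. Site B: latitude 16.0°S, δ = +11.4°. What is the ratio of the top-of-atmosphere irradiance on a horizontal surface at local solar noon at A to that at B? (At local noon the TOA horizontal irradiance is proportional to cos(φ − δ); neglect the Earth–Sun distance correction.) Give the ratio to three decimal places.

0.707

A: cos θ_z = cos(-42.6° − (8.5°)) = 0.6280.
B: cos θ_z = cos(-16.0° − (11.4°)) = 0.8878.
Ratio A/B = 0.6280 / 0.8878 = 0.7074.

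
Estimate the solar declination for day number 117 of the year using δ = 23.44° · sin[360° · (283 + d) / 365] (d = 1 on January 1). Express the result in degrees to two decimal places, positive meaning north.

360 × (283 + 117) / 365 = 394.521°; sin(394.521°) = 0.5667.
δ = 23.44 × 0.5667 = 13.283° ≈ +13.28°.

+13.28°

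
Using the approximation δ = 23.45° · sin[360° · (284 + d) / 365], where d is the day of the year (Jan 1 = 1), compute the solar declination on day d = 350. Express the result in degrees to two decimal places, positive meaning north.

360 × (284 + 350) / 365 = 625.315°; sin(625.315°) = -0.9967.
δ = 23.45 × -0.9967 = -23.373° ≈ -23.37°.

-23.37°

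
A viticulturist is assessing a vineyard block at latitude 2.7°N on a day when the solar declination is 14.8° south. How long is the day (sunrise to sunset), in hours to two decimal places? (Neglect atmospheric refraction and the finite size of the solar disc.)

11.90 hours

The sunset hour angle satisfies cos H_s = −tan φ tan δ = 0.0125, giving H_s = 89.28°.
Day length = 2 H_s / 15° h⁻¹ = 178.56° / 15 = 11.904 h.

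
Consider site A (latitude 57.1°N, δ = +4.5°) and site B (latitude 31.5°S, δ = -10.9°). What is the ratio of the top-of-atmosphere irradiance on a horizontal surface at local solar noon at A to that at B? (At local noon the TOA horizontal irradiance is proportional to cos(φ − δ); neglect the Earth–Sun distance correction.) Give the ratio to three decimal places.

0.649

A: cos θ_z = cos(57.1° − (4.5°)) = 0.6074.
B: cos θ_z = cos(-31.5° − (-10.9°)) = 0.9361.
Ratio A/B = 0.6074 / 0.9361 = 0.6489.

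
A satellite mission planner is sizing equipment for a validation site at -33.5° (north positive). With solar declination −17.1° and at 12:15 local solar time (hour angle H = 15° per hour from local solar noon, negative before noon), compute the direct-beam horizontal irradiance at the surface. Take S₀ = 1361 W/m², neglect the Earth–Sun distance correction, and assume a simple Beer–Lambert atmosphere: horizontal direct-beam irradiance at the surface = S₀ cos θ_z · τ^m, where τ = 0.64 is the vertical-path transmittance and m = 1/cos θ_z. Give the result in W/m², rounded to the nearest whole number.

Hour angle H = 15° × (12.25 − 12) = 3.75°.
cos θ_z = sin(-33.5°) sin(-17.1°) + cos(-33.5°) cos(-17.1°) cos(3.75°) = 0.1623 + 0.7953 = 0.9576.
Air mass m = 1/cos θ_z = 1/0.9576 = 1.044; τ^m = 0.64^1.044 = 0.6276.
Surface direct beam = 1361 × 0.9576 × 0.6276 = 817.95 W/m².

818 W/m²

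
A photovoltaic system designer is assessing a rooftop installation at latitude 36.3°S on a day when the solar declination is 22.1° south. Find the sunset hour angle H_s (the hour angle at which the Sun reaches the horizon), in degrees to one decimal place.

107.4°

The sunset hour angle satisfies cos H_s = −tan φ tan δ = -0.2983, giving H_s = 107.36°.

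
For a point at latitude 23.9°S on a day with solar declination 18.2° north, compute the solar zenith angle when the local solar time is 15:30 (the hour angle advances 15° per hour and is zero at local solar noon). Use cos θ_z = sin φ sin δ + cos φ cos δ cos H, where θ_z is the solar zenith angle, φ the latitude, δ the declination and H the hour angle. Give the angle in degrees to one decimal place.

Hour angle H = 15° × (15.5 − 12) = 52.50°.
With φ = -23.9°, δ = 18.2°, H = 52.50°: sin φ sin δ = -0.1265, cos φ cos δ cos H = 0.5287, so cos θ_z = 0.4022.
θ_z = arccos(0.4022) = 66.28°.

66.3°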